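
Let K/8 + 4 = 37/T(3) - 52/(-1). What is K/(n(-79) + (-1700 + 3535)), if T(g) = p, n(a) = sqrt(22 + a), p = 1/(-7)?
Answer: -1548740/1683641 + 844*I*sqrt(57)/1683641 ≈ -0.91988 + 0.0037847*I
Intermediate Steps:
p = -1/7 ≈ -0.14286
T(g) = -1/7
K = -1688 (K = -32 + 8*(37/(-1/7) - 52/(-1)) = -32 + 8*(37*(-7) - 52*(-1)) = -32 + 8*(-259 + 52) = -32 + 8*(-207) = -32 - 1656 = -1688)
K/(n(-79) + (-1700 + 3535)) = -1688/(sqrt(22 - 79) + (-1700 + 3535)) = -1688/(sqrt(-57) + 1835) = -1688/(I*sqrt(57) + 1835) = -1688/(1835 + I*sqrt(57))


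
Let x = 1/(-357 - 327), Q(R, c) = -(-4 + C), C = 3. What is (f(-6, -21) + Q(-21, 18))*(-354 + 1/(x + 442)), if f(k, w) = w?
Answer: 2140461480/302327 ≈ 7080.0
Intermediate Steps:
Q(R, c) = 1 (Q(R, c) = -(-4 + 3) = -1*(-1) = 1)
x = -1/684 (x = 1/(-684) = -1/684 ≈ -0.0014620)
(f(-6, -21) + Q(-21, 18))*(-354 + 1/(x + 442)) = (-21 + 1)*(-354 + 1/(-1/684 + 442)) = -20*(-354 + 1/(302327/684)) = -20*(-354 + 684/302327) = -20*(-107023074/302327) = 2140461480/302327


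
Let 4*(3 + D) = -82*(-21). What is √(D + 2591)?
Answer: √12074/2 ≈ 54.941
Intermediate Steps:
D = 855/2 (D = -3 + (-82*(-21))/4 = -3 + (¼)*1722 = -3 + 861/2 = 855/2 ≈ 427.50)
√(D + 2591) = √(855/2 + 2591) = √(6037/2) = √12074/2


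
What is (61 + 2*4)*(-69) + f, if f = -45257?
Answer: -50018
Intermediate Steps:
(61 + 2*4)*(-69) + f = (61 + 2*4)*(-69) - 45257 = (61 + 8)*(-69) - 45257 = 69*(-69) - 45257 = -4761 - 45257 = -50018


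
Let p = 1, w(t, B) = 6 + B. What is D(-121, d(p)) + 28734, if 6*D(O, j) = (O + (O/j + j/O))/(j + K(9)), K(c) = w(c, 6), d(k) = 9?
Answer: 3942560585/137214 ≈ 28733.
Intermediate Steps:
K(c) = 12 (K(c) = 6 + 6 = 12)
D(O, j) = (O + O/j + j/O)/(6*(12 + j)) (D(O, j) = ((O + (O/j + j/O))/(j + 12))/6 = ((O + O/j + j/O)/(12 + j))/6 = (O + O/j + j/O)/(6*(12 + j)))
D(-121, d(p)) + 28734 = (⅙)*((-121)² + 9² + 9*(-121)²)/(-121*9*(12 + 9)) + 28734 = (⅙)*(-1/121)*(⅑)*(14641 + 81 + 9*14641)/21 + 28734 = (⅙)*(-1/121)*(⅑)*(1/21)*(14641 + 81 + 131769) + 28734 = (⅙)*(-1/121)*(⅑)*(1/21)*146491 + 28734 = -146491/137214 + 28734 = 3942560585/137214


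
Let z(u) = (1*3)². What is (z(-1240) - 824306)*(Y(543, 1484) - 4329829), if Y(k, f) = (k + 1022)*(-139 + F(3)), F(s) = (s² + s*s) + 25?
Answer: 3692907436493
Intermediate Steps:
F(s) = 25 + 2*s² (F(s) = (s² + s²) + 25 = 2*s² + 25 = 25 + 2*s²)
Y(k, f) = -98112 - 96*k (Y(k, f) = (k + 1022)*(-139 + (25 + 2*3²)) = (1022 + k)*(-139 + (25 + 2*9)) = (1022 + k)*(-139 + (25 + 18)) = (1022 + k)*(-139 + 43) = (1022 + k)*(-96) = -98112 - 96*k)
z(u) = 9 (z(u) = 3² = 9)
(z(-1240) - 824306)*(Y(543, 1484) - 4329829) = (9 - 824306)*((-98112 - 96*543) - 4329829) = -824297*((-98112 - 52128) - 4329829) = -824297*(-150240 - 4329829) = -824297*(-4480069) = 3692907436493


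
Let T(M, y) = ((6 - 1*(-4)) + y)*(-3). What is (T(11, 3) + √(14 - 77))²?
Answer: 1458 - 234*I*√7 ≈ 1458.0 - 619.11*I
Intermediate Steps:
T(M, y) = -30 - 3*y (T(M, y) = ((6 + 4) + y)*(-3) = (10 + y)*(-3) = -30 - 3*y)
(T(11, 3) + √(14 - 77))² = ((-30 - 3*3) + √(14 - 77))² = ((-30 - 9) + √(-63))² = (-39 + 3*I*√7)²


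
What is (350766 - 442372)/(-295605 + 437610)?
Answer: -91606/142005 ≈ -0.64509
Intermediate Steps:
(350766 - 442372)/(-295605 + 437610) = -91606/142005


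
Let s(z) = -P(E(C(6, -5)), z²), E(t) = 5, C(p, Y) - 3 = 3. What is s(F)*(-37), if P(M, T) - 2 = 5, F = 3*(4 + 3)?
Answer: 259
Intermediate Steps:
C(p, Y) = 6 (C(p, Y) = 3 + 3 = 6)
F = 21 (F = 3*7 = 21)
P(M, T) = 7 (P(M, T) = 2 + 5 = 7)
s(z) = -7 (s(z) = -1*7 = -7)
s(F)*(-37) = -7*(-37) = 259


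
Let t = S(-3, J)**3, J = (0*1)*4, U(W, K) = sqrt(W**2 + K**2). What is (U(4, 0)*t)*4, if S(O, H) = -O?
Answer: 432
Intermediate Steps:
U(W, K) = sqrt(K**2 + W**2)
J = 0 (J = 0*4 = 0)
t = 27 (t = (-1*(-3))**3 = 3**3 = 27)
(U(4, 0)*t)*4 = (sqrt(0**2 + 4**2)*27)*4 = (sqrt(0 + 16)*27)*4 = (sqrt(16)*27)*4 = (4*27)*4 = 108*4 = 432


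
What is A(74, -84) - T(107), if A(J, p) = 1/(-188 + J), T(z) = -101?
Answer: 11513/114 ≈ 100.99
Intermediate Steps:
A(74, -84) - T(107) = 1/(-188 + 74) - 1*(-101) = 1/(-114) + 101 = -1/114 + 101 = 11513/114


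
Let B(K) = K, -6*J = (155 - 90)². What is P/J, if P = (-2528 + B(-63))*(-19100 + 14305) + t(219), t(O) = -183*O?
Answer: -74302608/4225 ≈ -17586.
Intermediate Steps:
J = -4225/6 (J = -(155 - 90)²/6 = -⅙*65² = -⅙*4225 = -4225/6 ≈ -704.17)
P = 12383768 (P = (-2528 - 63)*(-19100 + 14305) - 183*219 = -2591*(-4795) - 40077 = 12423845 - 40077 = 12383768)
P/J = 12383768/(-4225/6) = 12383768*(-6/4225) = -74302608/4225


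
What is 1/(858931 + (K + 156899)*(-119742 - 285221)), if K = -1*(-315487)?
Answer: -1/191297992787 ≈ -5.2274e-12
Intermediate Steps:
K = 315487
1/(858931 + (K + 156899)*(-119742 - 285221)) = 1/(858931 + (315487 + 156899)*(-119742 - 285221)) = 1/(858931 + 472386*(-404963)) = 1/(858931 - 191298851718) = 1/(-191297992787) = -1/191297992787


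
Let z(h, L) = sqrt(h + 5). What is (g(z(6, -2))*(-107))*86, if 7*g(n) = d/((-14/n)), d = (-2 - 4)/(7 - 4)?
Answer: -9202*sqrt(11)/49 ≈ -622.85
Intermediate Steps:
d = -2 (d = -6/3 = -6*1/3 = -2)
z(h, L) = sqrt(5 + h)
g(n) = n/49 (g(n) = (-2*(-n/14))/7 = (-(-1)*n/7)/7 = (n/7)/7 = n/49)
(g(z(6, -2))*(-107))*86 = ((sqrt(5 + 6)/49)*(-107))*86 = ((sqrt(11)/49)*(-107))*86 = -107*sqrt(11)/49*86 = -9202*sqrt(11)/49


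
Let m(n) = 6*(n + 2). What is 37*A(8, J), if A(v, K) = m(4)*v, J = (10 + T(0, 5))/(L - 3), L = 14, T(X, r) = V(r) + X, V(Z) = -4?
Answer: 10656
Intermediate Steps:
m(n) = 12 + 6*n (m(n) = 6*(2 + n) = 12 + 6*n)
T(X, r) = -4 + X
J = 6/11 (J = (10 + (-4 + 0))/(14 - 3) = (10 - 4)/11 = 6*(1/11) = 6/11 ≈ 0.54545)
A(v, K) = 36*v (A(v, K) = (12 + 6*4)*v = (12 + 24)*v = 36*v)
37*A(8, J) = 37*(36*8) = 37*288 = 10656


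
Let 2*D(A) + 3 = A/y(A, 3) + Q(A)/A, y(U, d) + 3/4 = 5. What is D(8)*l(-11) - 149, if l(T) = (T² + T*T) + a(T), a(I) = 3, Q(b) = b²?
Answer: 23599/34 ≈ 694.09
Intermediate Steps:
y(U, d) = 17/4 (y(U, d) = -¾ + 5 = 17/4)
D(A) = -3/2 + 21*A/34 (D(A) = -3/2 + (A/(17/4) + A²/A)/2 = -3/2 + (A*(4/17) + A)/2 = -3/2 + (4*A/17 + A)/2 = -3/2 + (21*A/17)/2 = -3/2 + 21*A/34)
l(T) = 3 + 2*T² (l(T) = (T² + T*T) + 3 = (T² + T²) + 3 = 2*T² + 3 = 3 + 2*T²)
D(8)*l(-11) - 149 = (-3/2 + (21/34)*8)*(3 + 2*(-11)²) - 149 = (-3/2 + 84/17)*(3 + 2*121) - 149 = 117*(3 + 242)/34 - 149 = (117/34)*245 - 149 = 28665/34 - 149 = 23599/34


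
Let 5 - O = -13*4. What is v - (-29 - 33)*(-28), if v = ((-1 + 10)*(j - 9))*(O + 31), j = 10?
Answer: -944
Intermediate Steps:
O = 57 (O = 5 - (-13)*4 = 5 - 1*(-52) = 5 + 52 = 57)
v = 792 (v = ((-1 + 10)*(10 - 9))*(57 + 31) = (9*1)*88 = 9*88 = 792)
v - (-29 - 33)*(-28) = 792 - (-29 - 33)*(-28) = 792 - (-62)*(-28) = 792 - 1*1736 = 792 - 1736 = -944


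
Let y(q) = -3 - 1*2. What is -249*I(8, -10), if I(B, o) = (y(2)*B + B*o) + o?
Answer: 32370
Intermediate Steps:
y(q) = -5 (y(q) = -3 - 2 = -5)
I(B, o) = o - 5*B + B*o (I(B, o) = (-5*B + B*o) + o = o - 5*B + B*o)
-249*I(8, -10) = -249*(-10 - 5*8 + 8*(-10)) = -249*(-10 - 40 - 80) = -249*(-130) = 32370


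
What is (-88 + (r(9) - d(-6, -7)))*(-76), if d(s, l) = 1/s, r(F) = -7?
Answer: 21622/3 ≈ 7207.3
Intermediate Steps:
(-88 + (r(9) - d(-6, -7)))*(-76) = (-88 + (-7 - 1/(-6)))*(-76) = (-88 + (-7 - 1*(-1/6)))*(-76) = (-88 + (-7 + 1/6))*(-76) = (-88 - 41/6)*(-76) = -569/6*(-76) = 21622/3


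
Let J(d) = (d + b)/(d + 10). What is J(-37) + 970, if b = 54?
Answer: 26173/27 ≈ 969.37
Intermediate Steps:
J(d) = (54 + d)/(10 + d) (J(d) = (d + 54)/(d + 10) = (54 + d)/(10 + d))
J(-37) + 970 = (54 - 37)/(10 - 37) + 970 = 17/(-27) + 970 = -1/27*17 + 970 = -17/27 + 970 = 26173/27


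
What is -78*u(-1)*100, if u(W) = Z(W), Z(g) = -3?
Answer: 23400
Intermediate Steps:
u(W) = -3
-78*u(-1)*100 = -78*(-3)*100 = 234*100 = 23400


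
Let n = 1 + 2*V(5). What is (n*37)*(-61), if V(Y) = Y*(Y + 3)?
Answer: -182817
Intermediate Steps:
V(Y) = Y*(3 + Y)
n = 81 (n = 1 + 2*(5*(3 + 5)) = 1 + 2*(5*8) = 1 + 2*40 = 1 + 80 = 81)
(n*37)*(-61) = (81*37)*(-61) = 2997*(-61) = -182817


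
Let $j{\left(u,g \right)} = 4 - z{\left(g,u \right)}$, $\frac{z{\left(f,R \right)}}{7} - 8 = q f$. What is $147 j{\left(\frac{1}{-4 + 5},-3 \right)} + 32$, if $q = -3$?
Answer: $-16873$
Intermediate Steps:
$z{\left(f,R \right)} = 56 - 21 f$ ($z{\left(f,R \right)} = 56 + 7 \left(- 3 f\right) = 56 - 21 f$)
$j{\left(u,g \right)} = -52 + 21 g$ ($j{\left(u,g \right)} = 4 - \left(56 - 21 g\right) = 4 + \left(-56 + 21 g\right) = -52 + 21 g$)
$147 j{\left(\frac{1}{-4 + 5},-3 \right)} + 32 = 147 \left(-52 + 21 \left(-3\right)\right) + 32 = 147 \left(-52 - 63\right) + 32 = 147 \left(-115\right) + 32 = -16905 + 32 = -16873$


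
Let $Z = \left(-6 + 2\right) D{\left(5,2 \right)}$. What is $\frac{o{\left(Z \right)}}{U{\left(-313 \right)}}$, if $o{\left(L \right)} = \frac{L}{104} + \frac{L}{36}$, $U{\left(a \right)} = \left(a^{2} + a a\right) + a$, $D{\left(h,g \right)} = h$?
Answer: $- \frac{7}{1831050} \approx -3.8229 \cdot 10^{-6}$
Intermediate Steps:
$U{\left(a \right)} = a + 2 a^{2}$ ($U{\left(a \right)} = \left(a^{2} + a^{2}\right) + a = 2 a^{2} + a = a + 2 a^{2}$)
$Z = -20$ ($Z = \left(-6 + 2\right) 5 = \left(-4\right) 5 = -20$)
$o{\left(L \right)} = \frac{35 L}{936}$ ($o{\left(L \right)} = L \frac{1}{104} + L \frac{1}{36} = \frac{L}{104} + \frac{L}{36} = \frac{35 L}{936}$)
$\frac{o{\left(Z \right)}}{U{\left(-313 \right)}} = \frac{\frac{35}{936} \left(-20\right)}{\left(-313\right) \left(1 + 2 \left(-313\right)\right)} = - \frac{175}{234 \left(- 313 \left(1 - 626\right)\right)} = - \frac{175}{234 \left(\left(-313\right) \left(-625\right)\right)} = - \frac{175}{234 \cdot 195625} = \left(- \frac{175}{234}\right) \frac{1}{195625} = - \frac{7}{1831050}$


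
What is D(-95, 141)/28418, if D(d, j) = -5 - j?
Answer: -73/14209 ≈ -0.0051376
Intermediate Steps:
D(-95, 141)/28418 = (-5 - 1*141)/28418 = (-5 - 141)*(1/28418) = -146*1/28418 = -73/14209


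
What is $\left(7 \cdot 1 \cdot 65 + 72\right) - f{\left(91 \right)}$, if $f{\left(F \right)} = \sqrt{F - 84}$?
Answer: $527 - \sqrt{7} \approx 524.35$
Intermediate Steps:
$f{\left(F \right)} = \sqrt{-84 + F}$
$\left(7 \cdot 1 \cdot 65 + 72\right) - f{\left(91 \right)} = \left(7 \cdot 1 \cdot 65 + 72\right) - \sqrt{-84 + 91} = \left(7 \cdot 65 + 72\right) - \sqrt{7} = \left(455 + 72\right) - \sqrt{7} = 527 - \sqrt{7}$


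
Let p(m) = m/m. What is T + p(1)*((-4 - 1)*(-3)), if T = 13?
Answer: 28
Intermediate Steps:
p(m) = 1
T + p(1)*((-4 - 1)*(-3)) = 13 + 1*((-4 - 1)*(-3)) = 13 + 1*(-5*(-3)) = 13 + 1*15 = 13 + 15 = 28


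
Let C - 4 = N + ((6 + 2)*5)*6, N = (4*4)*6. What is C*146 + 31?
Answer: 49671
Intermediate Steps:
N = 96 (N = 16*6 = 96)
C = 340 (C = 4 + (96 + ((6 + 2)*5)*6) = 4 + (96 + (8*5)*6) = 4 + (96 + 40*6) = 4 + (96 + 240) = 4 + 336 = 340)
C*146 + 31 = 340*146 + 31 = 49640 + 31 = 49671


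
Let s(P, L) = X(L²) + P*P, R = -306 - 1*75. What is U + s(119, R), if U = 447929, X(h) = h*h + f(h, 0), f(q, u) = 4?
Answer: 21072178015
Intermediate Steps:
X(h) = 4 + h² (X(h) = h*h + 4 = h² + 4 = 4 + h²)
R = -381 (R = -306 - 75 = -381)
s(P, L) = 4 + L⁴ + P² (s(P, L) = (4 + (L²)²) + P*P = (4 + L⁴) + P² = 4 + L⁴ + P²)
U + s(119, R) = 447929 + (4 + (-381)⁴ + 119²) = 447929 + (4 + 21071715921 + 14161) = 447929 + 21071730086 = 21072178015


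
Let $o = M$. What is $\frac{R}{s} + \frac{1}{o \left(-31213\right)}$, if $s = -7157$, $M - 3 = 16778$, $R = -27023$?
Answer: $\frac{14154251586962}{3748731771421} \approx 3.7757$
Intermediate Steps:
$M = 16781$ ($M = 3 + 16778 = 16781$)
$o = 16781$
$\frac{R}{s} + \frac{1}{o \left(-31213\right)} = - \frac{27023}{-7157} + \frac{1}{16781 \left(-31213\right)} = \left(-27023\right) \left(- \frac{1}{7157}\right) + \frac{1}{16781} \left(- \frac{1}{31213}\right) = \frac{27023}{7157} - \frac{1}{523785353} = \frac{14154251586962}{3748731771421}$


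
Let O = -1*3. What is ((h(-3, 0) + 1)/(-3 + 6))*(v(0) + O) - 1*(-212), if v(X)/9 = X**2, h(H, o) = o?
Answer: 211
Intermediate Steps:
v(X) = 9*X**2
O = -3
((h(-3, 0) + 1)/(-3 + 6))*(v(0) + O) - 1*(-212) = ((0 + 1)/(-3 + 6))*(9*0**2 - 3) - 1*(-212) = (1/3)*(9*0 - 3) + 212 = (1*(1/3))*(0 - 3) + 212 = (1/3)*(-3) + 212 = -1 + 212 = 211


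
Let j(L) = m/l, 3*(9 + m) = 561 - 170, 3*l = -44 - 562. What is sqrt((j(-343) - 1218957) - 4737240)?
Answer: I*sqrt(546832545519)/303 ≈ 2440.5*I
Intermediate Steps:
l = -202 (l = (-44 - 562)/3 = (1/3)*(-606) = -202)
m = 364/3 (m = -9 + (561 - 170)/3 = -9 + (1/3)*391 = -9 + 391/3 = 364/3 ≈ 121.33)
j(L) = -182/303 (j(L) = (364/3)/(-202) = (364/3)*(-1/202) = -182/303)
sqrt((j(-343) - 1218957) - 4737240) = sqrt((-182/303 - 1218957) - 4737240) = sqrt(-369344153/303 - 4737240) = sqrt(-1804727873/303) = I*sqrt(546832545519)/303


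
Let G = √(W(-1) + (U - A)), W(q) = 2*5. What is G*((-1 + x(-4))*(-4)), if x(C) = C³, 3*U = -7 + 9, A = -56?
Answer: 2600*√6/3 ≈ 2122.9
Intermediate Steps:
W(q) = 10
U = ⅔ (U = (-7 + 9)/3 = (⅓)*2 = ⅔ ≈ 0.66667)
G = 10*√6/3 (G = √(10 + (⅔ - 1*(-56))) = √(10 + (⅔ + 56)) = √(10 + 170/3) = √(200/3) = 10*√6/3 ≈ 8.1650)
G*((-1 + x(-4))*(-4)) = (10*√6/3)*((-1 + (-4)³)*(-4)) = (10*√6/3)*((-1 - 64)*(-4)) = (10*√6/3)*(-65*(-4)) = (10*√6/3)*260 = 2600*√6/3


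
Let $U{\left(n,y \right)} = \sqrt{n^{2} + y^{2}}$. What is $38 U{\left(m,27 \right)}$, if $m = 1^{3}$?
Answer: $38 \sqrt{730} \approx 1026.7$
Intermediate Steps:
$m = 1$
$38 U{\left(m,27 \right)} = 38 \sqrt{1^{2} + 27^{2}} = 38 \sqrt{1 + 729} = 38 \sqrt{730}$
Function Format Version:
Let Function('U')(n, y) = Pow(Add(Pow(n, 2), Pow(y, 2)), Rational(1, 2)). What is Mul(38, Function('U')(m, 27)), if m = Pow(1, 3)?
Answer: Mul(38, Pow(730, Rational(1, 2))) ≈ 1026.7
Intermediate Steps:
m = 1
Mul(38, Function('U')(m, 27)) = Mul(38, Pow(Add(Pow(1, 2), Pow(27, 2)), Rational(1, 2))) = Mul(38, Pow(Add(1, 729), Rational(1, 2))) = Mul(38, Pow(730, Rational(1, 2)))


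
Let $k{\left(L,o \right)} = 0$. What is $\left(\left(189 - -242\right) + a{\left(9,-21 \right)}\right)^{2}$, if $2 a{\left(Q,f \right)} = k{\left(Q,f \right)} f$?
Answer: $185761$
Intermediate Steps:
$a{\left(Q,f \right)} = 0$ ($a{\left(Q,f \right)} = \frac{0 f}{2} = \frac{1}{2} \cdot 0 = 0$)
$\left(\left(189 - -242\right) + a{\left(9,-21 \right)}\right)^{2} = \left(\left(189 - -242\right) + 0\right)^{2} = \left(\left(189 + 242\right) + 0\right)^{2} = \left(431 + 0\right)^{2} = 431^{2} = 185761$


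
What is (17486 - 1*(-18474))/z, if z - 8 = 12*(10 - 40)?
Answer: -4495/44 ≈ -102.16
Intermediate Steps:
z = -352 (z = 8 + 12*(10 - 40) = 8 + 12*(-30) = 8 - 360 = -352)
(17486 - 1*(-18474))/z = (17486 - 1*(-18474))/(-352) = (17486 + 18474)*(-1/352) = 35960*(-1/352) = -4495/44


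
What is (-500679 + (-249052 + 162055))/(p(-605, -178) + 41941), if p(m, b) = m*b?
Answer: -195892/49877 ≈ -3.9275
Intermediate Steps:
p(m, b) = b*m
(-500679 + (-249052 + 162055))/(p(-605, -178) + 41941) = (-500679 + (-249052 + 162055))/(-178*(-605) + 41941) = (-500679 - 86997)/(107690 + 41941) = -587676/149631 = -587676*1/149631 = -195892/49877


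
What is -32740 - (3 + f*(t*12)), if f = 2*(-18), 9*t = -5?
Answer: -32983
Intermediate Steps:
t = -5/9 (t = (⅑)*(-5) = -5/9 ≈ -0.55556)
f = -36
-32740 - (3 + f*(t*12)) = -32740 - (3 - (-20)*12) = -32740 - (3 - 36*(-20/3)) = -32740 - (3 + 240) = -32740 - 1*243 = -32740 - 243 = -32983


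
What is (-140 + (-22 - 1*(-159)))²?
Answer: 9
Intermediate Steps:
(-140 + (-22 - 1*(-159)))² = (-140 + (-22 + 159))² = (-140 + 137)² = (-3)² = 9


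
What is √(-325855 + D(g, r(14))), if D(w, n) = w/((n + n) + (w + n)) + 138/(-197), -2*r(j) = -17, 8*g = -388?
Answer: 3*I*√2973227347382/9062 ≈ 570.84*I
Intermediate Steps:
g = -97/2 (g = (⅛)*(-388) = -97/2 ≈ -48.500)
r(j) = 17/2 (r(j) = -½*(-17) = 17/2)
D(w, n) = -138/197 + w/(w + 3*n) (D(w, n) = w/(2*n + (n + w)) + 138*(-1/197) = w/(w + 3*n) - 138/197 = -138/197 + w/(w + 3*n))
√(-325855 + D(g, r(14))) = √(-325855 + (-414*17/2 + 59*(-97/2))/(197*(-97/2 + 3*(17/2)))) = √(-325855 + (-3519 - 5723/2)/(197*(-97/2 + 51/2))) = √(-325855 + (1/197)*(-12761/2)/(-23)) = √(-325855 + (1/197)*(-1/23)*(-12761/2)) = √(-325855 + 12761/9062) = √(-2952885249/9062) = 3*I*√2973227347382/9062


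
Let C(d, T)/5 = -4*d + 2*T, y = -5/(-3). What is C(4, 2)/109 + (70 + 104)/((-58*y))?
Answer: -1281/545 ≈ -2.3505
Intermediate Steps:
y = 5/3 (y = -5*(-⅓) = 5/3 ≈ 1.6667)
C(d, T) = -20*d + 10*T (C(d, T) = 5*(-4*d + 2*T) = -20*d + 10*T)
C(4, 2)/109 + (70 + 104)/((-58*y)) = (-20*4 + 10*2)/109 + (70 + 104)/((-58*5/3)) = (-80 + 20)*(1/109) + 174/((-1*290/3)) = -60*1/109 + 174/(-290/3) = -60/109 + 174*(-3/290) = -60/109 - 9/5 = -1281/545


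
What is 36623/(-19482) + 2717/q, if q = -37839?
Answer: -159856699/81908822 ≈ -1.9516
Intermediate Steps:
36623/(-19482) + 2717/q = 36623/(-19482) + 2717/(-37839) = 36623*(-1/19482) + 2717*(-1/37839) = -36623/19482 - 2717/37839 = -159856699/81908822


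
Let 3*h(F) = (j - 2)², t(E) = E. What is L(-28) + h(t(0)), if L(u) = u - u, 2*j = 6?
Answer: ⅓ ≈ 0.33333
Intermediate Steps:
j = 3 (j = (½)*6 = 3)
L(u) = 0
h(F) = ⅓ (h(F) = (3 - 2)²/3 = (⅓)*1² = (⅓)*1 = ⅓)
L(-28) + h(t(0)) = 0 + ⅓ = ⅓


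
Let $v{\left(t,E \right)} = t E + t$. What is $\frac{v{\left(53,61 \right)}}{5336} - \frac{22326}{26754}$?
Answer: $- \frac{2601491}{11896612} \approx -0.21867$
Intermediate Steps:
$v{\left(t,E \right)} = t + E t$ ($v{\left(t,E \right)} = E t + t = t + E t$)
$\frac{v{\left(53,61 \right)}}{5336} - \frac{22326}{26754} = \frac{53 \left(1 + 61\right)}{5336} - \frac{22326}{26754} = 53 \cdot 62 \cdot \frac{1}{5336} - \frac{3721}{4459} = 3286 \cdot \frac{1}{5336} - \frac{3721}{4459} = \frac{1643}{2668} - \frac{3721}{4459} = - \frac{2601491}{11896612}$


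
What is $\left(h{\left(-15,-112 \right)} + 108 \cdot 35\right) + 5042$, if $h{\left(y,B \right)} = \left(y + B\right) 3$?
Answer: $8441$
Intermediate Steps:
$h{\left(y,B \right)} = 3 B + 3 y$ ($h{\left(y,B \right)} = \left(B + y\right) 3 = 3 B + 3 y$)
$\left(h{\left(-15,-112 \right)} + 108 \cdot 35\right) + 5042 = \left(\left(3 \left(-112\right) + 3 \left(-15\right)\right) + 108 \cdot 35\right) + 5042 = \left(\left(-336 - 45\right) + 3780\right) + 5042 = \left(-381 + 3780\right) + 5042 = 3399 + 5042 = 8441$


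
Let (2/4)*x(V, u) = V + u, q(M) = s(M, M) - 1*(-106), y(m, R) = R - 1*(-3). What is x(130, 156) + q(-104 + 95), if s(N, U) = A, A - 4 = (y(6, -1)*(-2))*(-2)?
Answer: 690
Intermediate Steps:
y(m, R) = 3 + R (y(m, R) = R + 3 = 3 + R)
A = 12 (A = 4 + ((3 - 1)*(-2))*(-2) = 4 + (2*(-2))*(-2) = 4 - 4*(-2) = 4 + 8 = 12)
s(N, U) = 12
q(M) = 118 (q(M) = 12 - 1*(-106) = 12 + 106 = 118)
x(V, u) = 2*V + 2*u (x(V, u) = 2*(V + u) = 2*V + 2*u)
x(130, 156) + q(-104 + 95) = (2*130 + 2*156) + 118 = (260 + 312) + 118 = 572 + 118 = 690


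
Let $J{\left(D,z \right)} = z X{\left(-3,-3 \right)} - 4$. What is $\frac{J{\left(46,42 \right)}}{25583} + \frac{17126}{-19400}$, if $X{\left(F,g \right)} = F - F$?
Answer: $- \frac{219106029}{248155100} \approx -0.88294$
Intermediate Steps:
$X{\left(F,g \right)} = 0$
$J{\left(D,z \right)} = -4$ ($J{\left(D,z \right)} = z 0 - 4 = 0 - 4 = -4$)
$\frac{J{\left(46,42 \right)}}{25583} + \frac{17126}{-19400} = - \frac{4}{25583} + \frac{17126}{-19400} = \left(-4\right) \frac{1}{25583} + 17126 \left(- \frac{1}{19400}\right) = - \frac{4}{25583} - \frac{8563}{9700} = - \frac{219106029}{248155100}$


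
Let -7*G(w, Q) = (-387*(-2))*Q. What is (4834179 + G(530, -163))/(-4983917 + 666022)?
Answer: -6793083/6045053 ≈ -1.1237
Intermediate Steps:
G(w, Q) = -774*Q/7 (G(w, Q) = -(-387*(-2))*Q/7 = -774*Q/7)
(4834179 + G(530, -163))/(-4983917 + 666022) = (4834179 - 774/7*(-163))/(-4983917 + 666022) = (4834179 + 126162/7)/(-4317895) = (33965415/7)*(-1/4317895) = -6793083/6045053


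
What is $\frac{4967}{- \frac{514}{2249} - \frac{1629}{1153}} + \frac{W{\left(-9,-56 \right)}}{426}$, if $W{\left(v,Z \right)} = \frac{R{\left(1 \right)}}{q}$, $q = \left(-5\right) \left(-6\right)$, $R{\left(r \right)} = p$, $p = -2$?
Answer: $- \frac{82302647041873}{27197520570} \approx -3026.1$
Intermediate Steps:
$R{\left(r \right)} = -2$
$q = 30$
$W{\left(v,Z \right)} = - \frac{1}{15}$ ($W{\left(v,Z \right)} = - \frac{2}{30} = \left(-2\right) \frac{1}{30} = - \frac{1}{15}$)
$\frac{4967}{- \frac{514}{2249} - \frac{1629}{1153}} + \frac{W{\left(-9,-56 \right)}}{426} = \frac{4967}{- \frac{514}{2249} - \frac{1629}{1153}} - \frac{1}{15 \cdot 426} = \frac{4967}{\left(-514\right) \frac{1}{2249} - \frac{1629}{1153}} - \frac{1}{6390} = \frac{4967}{- \frac{514}{2249} - \frac{1629}{1153}} - \frac{1}{6390} = \frac{4967}{- \frac{4256263}{2593097}} - \frac{1}{6390} = 4967 \left(- \frac{2593097}{4256263}\right) - \frac{1}{6390} = - \frac{12879912799}{4256263} - \frac{1}{6390} = - \frac{82302647041873}{27197520570}$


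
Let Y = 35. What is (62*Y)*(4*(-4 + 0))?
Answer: -34720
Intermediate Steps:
(62*Y)*(4*(-4 + 0)) = (62*35)*(4*(-4 + 0)) = 2170*(4*(-4)) = 2170*(-16) = -34720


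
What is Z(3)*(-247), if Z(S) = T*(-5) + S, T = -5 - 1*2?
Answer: -9386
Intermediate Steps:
T = -7 (T = -5 - 2 = -7)
Z(S) = 35 + S (Z(S) = -7*(-5) + S = 35 + S)
Z(3)*(-247) = (35 + 3)*(-247) = 38*(-247) = -9386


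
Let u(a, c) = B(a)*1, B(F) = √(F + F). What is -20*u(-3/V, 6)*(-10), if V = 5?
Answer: 40*I*√30 ≈ 219.09*I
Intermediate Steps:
B(F) = √2*√F (B(F) = √(2*F) = √2*√F)
u(a, c) = √2*√a (u(a, c) = (√2*√a)*1 = √2*√a)
-20*u(-3/V, 6)*(-10) = -20*√2*√(-3/5)*(-10) = -20*√2*√(-3*⅕)*(-10) = -20*√2*√(-⅗)*(-10) = -20*√2*I*√15/5*(-10) = -4*I*√30*(-10) = 40*I*√30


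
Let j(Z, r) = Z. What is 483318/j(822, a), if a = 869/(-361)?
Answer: 80553/137 ≈ 587.98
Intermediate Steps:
a = -869/361 (a = 869*(-1/361) = -869/361 ≈ -2.4072)
483318/j(822, a) = 483318/822 = 483318*(1/822) = 80553/137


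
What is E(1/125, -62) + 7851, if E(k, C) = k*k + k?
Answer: 122672001/15625 ≈ 7851.0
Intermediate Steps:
E(k, C) = k + k² (E(k, C) = k² + k = k + k²)
E(1/125, -62) + 7851 = (1 + 1/125)/125 + 7851 = (1/125)*(126/125) + 7851 = 126/15625 + 7851 = 122672001/15625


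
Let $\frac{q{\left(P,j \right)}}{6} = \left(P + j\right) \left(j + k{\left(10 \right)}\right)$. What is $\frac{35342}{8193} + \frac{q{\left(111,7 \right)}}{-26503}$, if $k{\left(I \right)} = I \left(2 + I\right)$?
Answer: $\frac{199987238}{217139079} \approx 0.92101$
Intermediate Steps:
$q{\left(P,j \right)} = 6 \left(120 + j\right) \left(P + j\right)$ ($q{\left(P,j \right)} = 6 \left(P + j\right) \left(j + 10 \left(2 + 10\right)\right) = 6 \left(P + j\right) \left(j + 10 \cdot 12\right) = 6 \left(P + j\right) \left(j + 120\right) = 6 \left(P + j\right) \left(120 + j\right) = 6 \left(120 + j\right) \left(P + j\right)$)
$\frac{35342}{8193} + \frac{q{\left(111,7 \right)}}{-26503} = \frac{35342}{8193} + \frac{6 \cdot 7^{2} + 720 \cdot 111 + 720 \cdot 7 + 6 \cdot 111 \cdot 7}{-26503} = 35342 \cdot \frac{1}{8193} + \left(6 \cdot 49 + 79920 + 5040 + 4662\right) \left(- \frac{1}{26503}\right) = \frac{35342}{8193} + \left(294 + 79920 + 5040 + 4662\right) \left(- \frac{1}{26503}\right) = \frac{35342}{8193} + 89916 \left(- \frac{1}{26503}\right) = \frac{35342}{8193} - \frac{89916}{26503} = \frac{199987238}{217139079}$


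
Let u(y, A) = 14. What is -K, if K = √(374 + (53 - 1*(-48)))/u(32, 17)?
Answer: -5*√19/14 ≈ -1.5567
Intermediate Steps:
K = 5*√19/14 (K = √(374 + (53 - 1*(-48)))/14 = √(374 + (53 + 48))*(1/14) = √(374 + 101)*(1/14) = √475*(1/14) = (5*√19)*(1/14) = 5*√19/14 ≈ 1.5567)
-K = -5*√19/14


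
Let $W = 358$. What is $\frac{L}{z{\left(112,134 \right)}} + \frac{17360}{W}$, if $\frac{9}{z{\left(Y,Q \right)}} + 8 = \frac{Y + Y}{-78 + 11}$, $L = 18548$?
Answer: $- \frac{2518035880}{107937} \approx -23329.0$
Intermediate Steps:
$z{\left(Y,Q \right)} = \frac{9}{-8 - \frac{2 Y}{67}}$ ($z{\left(Y,Q \right)} = \frac{9}{-8 + \frac{Y + Y}{-78 + 11}} = \frac{9}{-8 + \frac{2 Y}{-67}} = \frac{9}{-8 + 2 Y \left(- \frac{1}{67}\right)} = \frac{9}{-8 - \frac{2 Y}{67}}$)
$\frac{L}{z{\left(112,134 \right)}} + \frac{17360}{W} = \frac{18548}{\left(-603\right) \frac{1}{536 + 2 \cdot 112}} + \frac{17360}{358} = \frac{18548}{\left(-603\right) \frac{1}{536 + 224}} + 17360 \cdot \frac{1}{358} = \frac{18548}{\left(-603\right) \frac{1}{760}} + \frac{8680}{179} = \frac{18548}{- \frac{603}{760}} + \frac{8680}{179} = 18548 \left(- \frac{760}{603}\right) + \frac{8680}{179} = - \frac{14096480}{603} + \frac{8680}{179} = - \frac{2518035880}{107937}$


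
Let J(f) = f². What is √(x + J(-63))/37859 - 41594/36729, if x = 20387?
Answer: -5942/5247 + 2*√6089/37859 ≈ -1.1283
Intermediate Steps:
√(x + J(-63))/37859 - 41594/36729 = √(20387 + (-63)²)/37859 - 41594/36729 = √(20387 + 3969)*(1/37859) - 41594*1/36729 = √24356*(1/37859) - 5942/5247 = (2*√6089)*(1/37859) - 5942/5247 = 2*√6089/37859 - 5942/5247 = -5942/5247 + 2*√6089/37859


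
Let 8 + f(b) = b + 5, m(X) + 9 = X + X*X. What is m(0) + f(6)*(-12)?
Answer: -45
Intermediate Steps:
m(X) = -9 + X + X² (m(X) = -9 + (X + X*X) = -9 + (X + X²) = -9 + X + X²)
f(b) = -3 + b (f(b) = -8 + (b + 5) = -8 + (5 + b) = -3 + b)
m(0) + f(6)*(-12) = (-9 + 0 + 0²) + (-3 + 6)*(-12) = (-9 + 0 + 0) + 3*(-12) = -9 - 36 = -45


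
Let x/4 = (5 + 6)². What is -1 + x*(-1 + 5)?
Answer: 1935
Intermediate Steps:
x = 484 (x = 4*(5 + 6)² = 4*11² = 4*121 = 484)
-1 + x*(-1 + 5) = -1 + 484*(-1 + 5) = -1 + 484*4 = -1 + 1936 = 1935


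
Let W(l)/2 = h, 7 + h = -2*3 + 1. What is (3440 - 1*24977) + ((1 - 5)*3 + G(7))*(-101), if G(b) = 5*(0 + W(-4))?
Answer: -8205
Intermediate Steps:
h = -12 (h = -7 + (-2*3 + 1) = -7 + (-6 + 1) = -7 - 5 = -12)
W(l) = -24 (W(l) = 2*(-12) = -24)
G(b) = -120 (G(b) = 5*(0 - 24) = 5*(-24) = -120)
(3440 - 1*24977) + ((1 - 5)*3 + G(7))*(-101) = (3440 - 1*24977) + ((1 - 5)*3 - 120)*(-101) = (3440 - 24977) + (-4*3 - 120)*(-101) = -21537 + (-12 - 120)*(-101) = -21537 - 132*(-101) = -21537 + 13332 = -8205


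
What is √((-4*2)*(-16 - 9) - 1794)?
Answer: I*√1594 ≈ 39.925*I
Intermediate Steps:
√((-4*2)*(-16 - 9) - 1794) = √(-8*(-25) - 1794) = √(200 - 1794) = √(-1594) = I*√1594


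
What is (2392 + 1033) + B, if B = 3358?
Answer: 6783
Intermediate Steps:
(2392 + 1033) + B = (2392 + 1033) + 3358 = 3425 + 3358 = 6783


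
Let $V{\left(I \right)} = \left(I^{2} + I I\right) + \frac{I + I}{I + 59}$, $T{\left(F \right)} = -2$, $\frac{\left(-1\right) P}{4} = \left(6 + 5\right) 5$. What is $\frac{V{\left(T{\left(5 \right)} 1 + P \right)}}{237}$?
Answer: $\frac{5355676}{12877} \approx 415.91$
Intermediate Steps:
$P = -220$ ($P = - 4 \left(6 + 5\right) 5 = - 4 \cdot 11 \cdot 5 = \left(-4\right) 55 = -220$)
$V{\left(I \right)} = 2 I^{2} + \frac{2 I}{59 + I}$ ($V{\left(I \right)} = \left(I^{2} + I^{2}\right) + \frac{2 I}{59 + I} = 2 I^{2} + \frac{2 I}{59 + I}$)
$\frac{V{\left(T{\left(5 \right)} 1 + P \right)}}{237} = \frac{2 \left(\left(-2\right) 1 - 220\right) \frac{1}{59 - 222} \left(1 + \left(\left(-2\right) 1 - 220\right)^{2} + 59 \left(\left(-2\right) 1 - 220\right)\right)}{237} = \frac{2 \left(-2 - 220\right) \left(1 + \left(-2 - 220\right)^{2} + 59 \left(-2 - 220\right)\right)}{59 - 222} \cdot \frac{1}{237} = 2 \left(-222\right) \frac{1}{59 - 222} \left(1 + \left(-222\right)^{2} + 59 \left(-222\right)\right) \frac{1}{237} = 2 \left(-222\right) \frac{1}{-163} \left(1 + 49284 - 13098\right) \frac{1}{237} = 2 \left(-222\right) \left(- \frac{1}{163}\right) 36187 \cdot \frac{1}{237} = \frac{16067028}{163} \cdot \frac{1}{237} = \frac{5355676}{12877}$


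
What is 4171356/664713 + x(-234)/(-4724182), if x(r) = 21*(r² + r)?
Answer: 150358522261/24922422141 ≈ 6.0331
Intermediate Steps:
x(r) = 21*r + 21*r² (x(r) = 21*(r + r²) = 21*r + 21*r²)
4171356/664713 + x(-234)/(-4724182) = 4171356/664713 + (21*(-234)*(1 - 234))/(-4724182) = 4171356*(1/664713) + (21*(-234)*(-233))*(-1/4724182) = 66212/10551 + 1144962*(-1/4724182) = 66212/10551 - 572481/2362091 = 150358522261/24922422141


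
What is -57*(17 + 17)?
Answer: -1938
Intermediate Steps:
-57*(17 + 17) = -57*34 = -1938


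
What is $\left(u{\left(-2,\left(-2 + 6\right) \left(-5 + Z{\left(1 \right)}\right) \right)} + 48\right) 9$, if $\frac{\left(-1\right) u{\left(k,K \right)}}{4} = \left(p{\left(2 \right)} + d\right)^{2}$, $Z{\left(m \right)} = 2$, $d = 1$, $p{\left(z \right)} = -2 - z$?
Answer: $108$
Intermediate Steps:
$u{\left(k,K \right)} = -36$ ($u{\left(k,K \right)} = - 4 \left(\left(-2 - 2\right) + 1\right)^{2} = - 4 \left(-4 + 1\right)^{2} = - 4 \left(-3\right)^{2} = \left(-4\right) 9 = -36$)
$\left(u{\left(-2,\left(-2 + 6\right) \left(-5 + Z{\left(1 \right)}\right) \right)} + 48\right) 9 = \left(-36 + 48\right) 9 = 12 \cdot 9 = 108$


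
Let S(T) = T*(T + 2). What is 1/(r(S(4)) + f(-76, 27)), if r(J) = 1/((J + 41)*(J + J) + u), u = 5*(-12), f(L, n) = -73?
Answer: -3060/223379 ≈ -0.013699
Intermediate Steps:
u = -60
S(T) = T*(2 + T)
r(J) = 1/(-60 + 2*J*(41 + J)) (r(J) = 1/((J + 41)*(J + J) - 60) = 1/((41 + J)*(2*J) - 60) = 1/(2*J*(41 + J) - 60) = 1/(-60 + 2*J*(41 + J)))
1/(r(S(4)) + f(-76, 27)) = 1/(1/(2*(-30 + (4*(2 + 4))**2 + 41*(4*(2 + 4)))) - 73) = 1/(1/(2*(-30 + (4*6)**2 + 41*(4*6))) - 73) = 1/(1/(2*(-30 + 24**2 + 41*24)) - 73) = 1/(1/(2*(-30 + 576 + 984)) - 73) = 1/((1/2)/1530 - 73) = 1/((1/2)*(1/1530) - 73) = 1/(1/3060 - 73) = 1/(-223379/3060) = -3060/223379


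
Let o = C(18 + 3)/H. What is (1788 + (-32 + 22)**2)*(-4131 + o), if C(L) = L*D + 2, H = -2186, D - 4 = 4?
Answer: -8524825984/1093 ≈ -7.7995e+6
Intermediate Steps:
D = 8 (D = 4 + 4 = 8)
C(L) = 2 + 8*L (C(L) = L*8 + 2 = 8*L + 2 = 2 + 8*L)
o = -85/1093 (o = (2 + 8*(18 + 3))/(-2186) = (2 + 8*21)*(-1/2186) = (2 + 168)*(-1/2186) = 170*(-1/2186) = -85/1093 ≈ -0.077768)
(1788 + (-32 + 22)**2)*(-4131 + o) = (1788 + (-32 + 22)**2)*(-4131 - 85/1093) = (1788 + (-10)**2)*(-4515268/1093) = (1788 + 100)*(-4515268/1093) = 1888*(-4515268/1093) = -8524825984/1093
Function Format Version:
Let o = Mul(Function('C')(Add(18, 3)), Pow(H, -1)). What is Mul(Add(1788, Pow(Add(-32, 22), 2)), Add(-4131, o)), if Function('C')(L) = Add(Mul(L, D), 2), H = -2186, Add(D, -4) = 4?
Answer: Rational(-8524825984, 1093) ≈ -7.7995e+6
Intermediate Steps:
D = 8 (D = Add(4, 4) = 8)
Function('C')(L) = Add(2, Mul(8, L)) (Function('C')(L) = Add(Mul(L, 8), 2) = Add(Mul(8, L), 2) = Add(2, Mul(8, L)))
o = Rational(-85, 1093) (o = Mul(Add(2, Mul(8, Add(18, 3))), Pow(-2186, -1)) = Mul(Add(2, Mul(8, 21)), Rational(-1, 2186)) = Mul(Add(2, 168), Rational(-1, 2186)) = Mul(170, Rational(-1, 2186)) = Rational(-85, 1093) ≈ -0.077768)
Mul(Add(1788, Pow(Add(-32, 22), 2)), Add(-4131, o)) = Mul(Add(1788, Pow(Add(-32, 22), 2)), Add(-4131, Rational(-85, 1093))) = Mul(Add(1788, Pow(-10, 2)), Rational(-4515268, 1093)) = Mul(Add(1788, 100), Rational(-4515268, 1093)) = Mul(1888, Rational(-4515268, 1093)) = Rational(-8524825984, 1093)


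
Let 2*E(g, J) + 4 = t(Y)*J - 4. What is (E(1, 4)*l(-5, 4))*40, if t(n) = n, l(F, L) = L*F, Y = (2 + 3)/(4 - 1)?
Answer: 1600/3 ≈ 533.33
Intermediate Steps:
Y = 5/3 ≈ 1.6667
l(F, L) = F*L
E(g, J) = -4 + 5*J/6 (E(g, J) = -2 + (5*J/3 - 4)/2 = -2 + (-4 + 5*J/3)/2 = -2 + (-2 + 5*J/6) = -4 + 5*J/6)
(E(1, 4)*l(-5, 4))*40 = ((-4 + (5/6)*4)*(-5*4))*40 = ((-4 + 10/3)*(-20))*40 = -2/3*(-20)*40 = (40/3)*40 = 1600/3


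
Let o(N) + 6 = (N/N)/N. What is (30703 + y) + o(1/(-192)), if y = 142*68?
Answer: 40161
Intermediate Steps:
y = 9656
o(N) = -6 + 1/N (o(N) = -6 + (N/N)/N = -6 + 1/N)
(30703 + y) + o(1/(-192)) = (30703 + 9656) + (-6 + 1/(1/(-192))) = 40359 + (-6 + 1/(-1/192)) = 40359 + (-6 - 192) = 40359 - 198 = 40161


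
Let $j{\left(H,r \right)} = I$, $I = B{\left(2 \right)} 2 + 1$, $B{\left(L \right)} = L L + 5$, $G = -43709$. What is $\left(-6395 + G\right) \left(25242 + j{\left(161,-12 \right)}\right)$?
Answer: $-1265677144$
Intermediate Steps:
$B{\left(L \right)} = 5 + L^{2}$ ($B{\left(L \right)} = L^{2} + 5 = 5 + L^{2}$)
$I = 19$ ($I = \left(5 + 2^{2}\right) 2 + 1 = \left(5 + 4\right) 2 + 1 = 9 \cdot 2 + 1 = 18 + 1 = 19$)
$j{\left(H,r \right)} = 19$
$\left(-6395 + G\right) \left(25242 + j{\left(161,-12 \right)}\right) = \left(-6395 - 43709\right) \left(25242 + 19\right) = \left(-50104\right) 25261 = -1265677144$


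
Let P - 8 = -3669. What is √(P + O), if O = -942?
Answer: I*√4603 ≈ 67.845*I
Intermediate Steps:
P = -3661 (P = 8 - 3669 = -3661)
√(P + O) = √(-3661 - 942) = √(-4603) = I*√4603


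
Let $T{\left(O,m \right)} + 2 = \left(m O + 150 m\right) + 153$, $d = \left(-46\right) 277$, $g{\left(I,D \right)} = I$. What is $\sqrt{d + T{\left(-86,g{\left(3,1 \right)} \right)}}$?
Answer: $i \sqrt{12399} \approx 111.35 i$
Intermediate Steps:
$d = -12742$
$T{\left(O,m \right)} = 151 + 150 m + O m$ ($T{\left(O,m \right)} = -2 + \left(\left(m O + 150 m\right) + 153\right) = -2 + \left(\left(O m + 150 m\right) + 153\right) = -2 + \left(\left(150 m + O m\right) + 153\right) = -2 + \left(153 + 150 m + O m\right) = 151 + 150 m + O m$)
$\sqrt{d + T{\left(-86,g{\left(3,1 \right)} \right)}} = \sqrt{-12742 + \left(151 + 150 \cdot 3 - 258\right)} = \sqrt{-12742 + \left(151 + 450 - 258\right)} = \sqrt{-12742 + 343} = \sqrt{-12399} = i \sqrt{12399}$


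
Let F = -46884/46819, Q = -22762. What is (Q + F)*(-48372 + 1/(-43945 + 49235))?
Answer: 136355097164799799/123836255 ≈ 1.1011e+9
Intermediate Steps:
F = -46884/46819 (F = -46884*1/46819 = -46884/46819 ≈ -1.0014)
(Q + F)*(-48372 + 1/(-43945 + 49235)) = (-22762 - 46884/46819)*(-48372 + 1/(-43945 + 49235)) = -1065740962*(-48372 + 1/5290)/46819 = -1065740962/46819*(-255887879/5290) = 136355097164799799/123836255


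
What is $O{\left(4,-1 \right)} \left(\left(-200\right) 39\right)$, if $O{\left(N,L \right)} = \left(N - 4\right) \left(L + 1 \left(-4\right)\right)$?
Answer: $0$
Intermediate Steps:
$O{\left(N,L \right)} = \left(-4 + L\right) \left(-4 + N\right)$ ($O{\left(N,L \right)} = \left(-4 + N\right) \left(L - 4\right) = \left(-4 + N\right) \left(-4 + L\right) = \left(-4 + L\right) \left(-4 + N\right)$)
$O{\left(4,-1 \right)} \left(\left(-200\right) 39\right) = \left(16 - -4 - 16 - 4\right) \left(\left(-200\right) 39\right) = \left(16 + 4 - 16 - 4\right) \left(-7800\right) = 0 \left(-7800\right) = 0$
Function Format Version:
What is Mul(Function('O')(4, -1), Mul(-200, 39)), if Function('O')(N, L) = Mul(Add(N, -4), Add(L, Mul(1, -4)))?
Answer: 0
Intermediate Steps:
Function('O')(N, L) = Mul(Add(-4, L), Add(-4, N)) (Function('O')(N, L) = Mul(Add(-4, N), Add(L, -4)) = Mul(Add(-4, N), Add(-4, L)) = Mul(Add(-4, L), Add(-4, N)))
Mul(Function('O')(4, -1), Mul(-200, 39)) = Mul(Add(16, Mul(-4, -1), Mul(-4, 4), Mul(-1, 4)), Mul(-200, 39)) = Mul(Add(16, 4, -16, -4), -7800) = Mul(0, -7800) = 0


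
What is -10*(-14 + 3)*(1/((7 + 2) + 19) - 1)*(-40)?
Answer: 29700/7 ≈ 4242.9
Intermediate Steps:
-10*(-14 + 3)*(1/((7 + 2) + 19) - 1)*(-40) = -(-110)*(1/(9 + 19) - 1)*(-40) = -(-110)*(1/28 - 1)*(-40) = -(-110)*(-27)/28*(-40) = -10*297/28*(-40) = -1485/14*(-40) = 29700/7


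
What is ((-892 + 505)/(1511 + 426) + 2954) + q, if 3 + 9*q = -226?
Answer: 51050026/17433 ≈ 2928.4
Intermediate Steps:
q = -229/9 (q = -⅓ + (⅑)*(-226) = -⅓ - 226/9 = -229/9 ≈ -25.444)
((-892 + 505)/(1511 + 426) + 2954) + q = ((-892 + 505)/(1511 + 426) + 2954) - 229/9 = (-387/1937 + 2954) - 229/9 = 5721511/1937 - 229/9 = 51050026/17433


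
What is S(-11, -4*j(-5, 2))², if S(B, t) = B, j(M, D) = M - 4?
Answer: 121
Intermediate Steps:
j(M, D) = -4 + M
S(-11, -4*j(-5, 2))² = (-11)² = 121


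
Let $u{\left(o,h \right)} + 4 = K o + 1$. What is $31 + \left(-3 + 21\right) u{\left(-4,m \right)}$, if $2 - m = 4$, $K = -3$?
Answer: $193$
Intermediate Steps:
$m = -2$ ($m = 2 - 4 = -2$)
$u{\left(o,h \right)} = -3 - 3 o$ ($u{\left(o,h \right)} = -4 - \left(-1 + 3 o\right) = -3 - 3 o$)
$31 + \left(-3 + 21\right) u{\left(-4,m \right)} = 31 + \left(-3 + 21\right) \left(-3 - -12\right) = 31 + 18 \left(-3 + 12\right) = 31 + 18 \cdot 9 = 31 + 162 = 193$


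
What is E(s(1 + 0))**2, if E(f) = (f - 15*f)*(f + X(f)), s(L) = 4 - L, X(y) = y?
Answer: 63504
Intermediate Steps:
E(f) = -28*f**2 (E(f) = (f - 15*f)*(f + f) = (-14*f)*(2*f) = -28*f**2)
E(s(1 + 0))**2 = (-28*(4 - (1 + 0))**2)**2 = (-28*(4 - 1*1)**2)**2 = (-28*(4 - 1)**2)**2 = (-28*3**2)**2 = (-28*9)**2 = (-252)**2 = 63504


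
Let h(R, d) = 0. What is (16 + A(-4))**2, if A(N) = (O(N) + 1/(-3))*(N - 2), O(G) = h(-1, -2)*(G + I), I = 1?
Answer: 324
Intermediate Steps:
O(G) = 0 (O(G) = 0*(G + 1) = 0*(1 + G) = 0)
A(N) = 2/3 - N/3 (A(N) = (0 + 1/(-3))*(N - 2) = (0 - 1/3)*(-2 + N) = -(-2 + N)/3 = 2/3 - N/3)
(16 + A(-4))**2 = (16 + (2/3 - 1/3*(-4)))**2 = (16 + (2/3 + 4/3))**2 = (16 + 2)**2 = 18**2 = 324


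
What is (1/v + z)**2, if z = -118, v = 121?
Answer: 203832729/14641 ≈ 13922.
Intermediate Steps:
(1/v + z)**2 = (1/121 - 118)**2 = (-14277/121)**2 = 203832729/14641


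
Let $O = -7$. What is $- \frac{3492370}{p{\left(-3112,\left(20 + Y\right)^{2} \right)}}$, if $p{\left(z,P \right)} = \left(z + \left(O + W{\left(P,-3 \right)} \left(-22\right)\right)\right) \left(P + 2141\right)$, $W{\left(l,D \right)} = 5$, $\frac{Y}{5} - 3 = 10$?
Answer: $\frac{249455}{2160201} \approx 0.11548$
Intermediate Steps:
$Y = 65$ ($Y = 15 + 5 \cdot 10 = 15 + 50 = 65$)
$p{\left(z,P \right)} = \left(-117 + z\right) \left(2141 + P\right)$ ($p{\left(z,P \right)} = \left(z + \left(-7 + 5 \left(-22\right)\right)\right) \left(P + 2141\right) = \left(z - 117\right) \left(2141 + P\right) = \left(-117 + z\right) \left(2141 + P\right)$)
$- \frac{3492370}{p{\left(-3112,\left(20 + Y\right)^{2} \right)}} = - \frac{3492370}{-250497 - 117 \left(20 + 65\right)^{2} + 2141 \left(-3112\right) + \left(20 + 65\right)^{2} \left(-3112\right)} = - \frac{3492370}{-250497 - 117 \cdot 85^{2} - 6662792 + 85^{2} \left(-3112\right)} = - \frac{3492370}{-250497 - 845325 - 6662792 + 7225 \left(-3112\right)} = - \frac{3492370}{-250497 - 845325 - 6662792 - 22484200} = - \frac{3492370}{-30242814} = \left(-3492370\right) \left(- \frac{1}{30242814}\right) = \frac{249455}{2160201}$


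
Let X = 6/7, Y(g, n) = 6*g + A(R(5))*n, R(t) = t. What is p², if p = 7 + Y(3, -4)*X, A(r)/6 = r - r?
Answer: 24649/49 ≈ 503.04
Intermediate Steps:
A(r) = 0 (A(r) = 6*(r - r) = 6*0 = 0)
Y(g, n) = 6*g (Y(g, n) = 6*g + 0*n = 6*g + 0 = 6*g)
X = 6/7 (X = 6*(⅐) = 6/7 ≈ 0.85714)
p = 157/7 (p = 7 + (6*3)*(6/7) = 7 + 18*(6/7) = 7 + 108/7 = 157/7 ≈ 22.429)
p² = (157/7)² = 24649/49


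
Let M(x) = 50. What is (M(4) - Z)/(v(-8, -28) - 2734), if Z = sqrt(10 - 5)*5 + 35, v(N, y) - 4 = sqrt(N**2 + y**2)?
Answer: -20475/3726026 - 15*sqrt(53)/1863013 + 5*sqrt(265)/1863013 + 6825*sqrt(5)/3726026 ≈ -0.0014142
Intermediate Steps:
v(N, y) = 4 + sqrt(N**2 + y**2)
Z = 35 + 5*sqrt(5) (Z = sqrt(5)*5 + 35 = 5*sqrt(5) + 35 = 35 + 5*sqrt(5) ≈ 46.180)
(M(4) - Z)/(v(-8, -28) - 2734) = (50 - (35 + 5*sqrt(5)))/((4 + sqrt((-8)**2 + (-28)**2)) - 2734) = (50 + (-35 - 5*sqrt(5)))/((4 + sqrt(64 + 784)) - 2734) = (15 - 5*sqrt(5))/((4 + sqrt(848)) - 2734) = (15 - 5*sqrt(5))/((4 + 4*sqrt(53)) - 2734) = (15 - 5*sqrt(5))/(-2730 + 4*sqrt(53))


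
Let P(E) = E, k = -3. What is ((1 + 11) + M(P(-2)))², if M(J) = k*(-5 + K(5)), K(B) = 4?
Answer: 225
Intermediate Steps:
M(J) = 3 (M(J) = -3*(-5 + 4) = -3*(-1) = 3)
((1 + 11) + M(P(-2)))² = ((1 + 11) + 3)² = (12 + 3)² = 15² = 225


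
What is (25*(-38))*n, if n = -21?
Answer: 19950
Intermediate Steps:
(25*(-38))*n = (25*(-38))*(-21) = -950*(-21) = 19950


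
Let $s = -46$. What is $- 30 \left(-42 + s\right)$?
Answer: $2640$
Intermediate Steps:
$- 30 \left(-42 + s\right) = - 30 \left(-42 - 46\right) = \left(-30\right) \left(-88\right) = 2640$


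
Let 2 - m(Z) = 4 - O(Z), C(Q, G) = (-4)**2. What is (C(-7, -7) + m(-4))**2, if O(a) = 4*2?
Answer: 484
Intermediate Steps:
O(a) = 8
C(Q, G) = 16
m(Z) = 6 (m(Z) = 2 - (4 - 1*8) = 2 - (4 - 8) = 2 - 1*(-4) = 2 + 4 = 6)
(C(-7, -7) + m(-4))**2 = (16 + 6)**2 = 22**2 = 484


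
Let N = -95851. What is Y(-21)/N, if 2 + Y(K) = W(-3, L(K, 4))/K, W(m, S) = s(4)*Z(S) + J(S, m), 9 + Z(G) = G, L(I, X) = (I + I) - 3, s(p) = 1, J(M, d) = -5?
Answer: -17/2012871 ≈ -8.4456e-6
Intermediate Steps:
L(I, X) = -3 + 2*I (L(I, X) = 2*I - 3 = -3 + 2*I)
Z(G) = -9 + G
W(m, S) = -14 + S (W(m, S) = 1*(-9 + S) - 5 = (-9 + S) - 5 = -14 + S)
Y(K) = -2 + (-17 + 2*K)/K (Y(K) = -2 + (-14 + (-3 + 2*K))/K = -2 + (-17 + 2*K)/K)
Y(-21)/N = -17/(-21)/(-95851) = -17*(-1/21)*(-1/95851) = (17/21)*(-1/95851) = -17/2012871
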